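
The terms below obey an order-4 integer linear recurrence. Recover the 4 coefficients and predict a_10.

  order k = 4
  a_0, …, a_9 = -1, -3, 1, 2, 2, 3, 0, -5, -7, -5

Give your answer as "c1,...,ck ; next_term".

  a_4 = 1·2 + -1·1 + 0·-3 + -1·-1 = 2
  a_5 = 1·2 + -1·2 + 0·1 + -1·-3 = 3
  a_6 = 1·3 + -1·2 + 0·2 + -1·1 = 0
  a_7 = 1·0 + -1·3 + 0·2 + -1·2 = -5
  a_8 = 1·-5 + -1·0 + 0·3 + -1·2 = -7
  a_9 = 1·-7 + -1·-5 + 0·0 + -1·3 = -5
  a_10 = 1·-5 + -1·-7 + 0·-5 + -1·0 = 2

1,-1,0,-1 ; 2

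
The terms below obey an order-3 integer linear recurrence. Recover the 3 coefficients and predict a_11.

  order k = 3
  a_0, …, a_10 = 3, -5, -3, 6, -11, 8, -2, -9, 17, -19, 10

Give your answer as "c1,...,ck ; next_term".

-1,0,1 ; 7

  a_3 = -1·-3 + 0·-5 + 1·3 = 6
  a_4 = -1·6 + 0·-3 + 1·-5 = -11
  a_5 = -1·-11 + 0·6 + 1·-3 = 8
  a_6 = -1·8 + 0·-11 + 1·6 = -2
  a_7 = -1·-2 + 0·8 + 1·-11 = -9
  a_8 = -1·-9 + 0·-2 + 1·8 = 17
  a_9 = -1·17 + 0·-9 + 1·-2 = -19
  a_10 = -1·-19 + 0·17 + 1·-9 = 10
  a_11 = -1·10 + 0·-19 + 1·17 = 7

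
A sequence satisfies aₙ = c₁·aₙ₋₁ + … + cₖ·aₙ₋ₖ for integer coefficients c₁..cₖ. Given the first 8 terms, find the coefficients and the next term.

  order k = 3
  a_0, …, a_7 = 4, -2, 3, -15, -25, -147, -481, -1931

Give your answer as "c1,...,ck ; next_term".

3,4,-4 ; -7129

  a_3 = 3·3 + 4·-2 + -4·4 = -15
  a_4 = 3·-15 + 4·3 + -4·-2 = -25
  a_5 = 3·-25 + 4·-15 + -4·3 = -147
  a_6 = 3·-147 + 4·-25 + -4·-15 = -481
  a_7 = 3·-481 + 4·-147 + -4·-25 = -1931
  a_8 = 3·-1931 + 4·-481 + -4·-147 = -7129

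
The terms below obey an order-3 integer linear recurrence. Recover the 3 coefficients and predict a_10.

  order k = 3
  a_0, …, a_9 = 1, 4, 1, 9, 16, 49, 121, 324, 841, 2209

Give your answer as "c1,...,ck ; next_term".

  a_3 = 2·1 + 2·4 + -1·1 = 9
  a_4 = 2·9 + 2·1 + -1·4 = 16
  a_5 = 2·16 + 2·9 + -1·1 = 49
  a_6 = 2·49 + 2·16 + -1·9 = 121
  a_7 = 2·121 + 2·49 + -1·16 = 324
  a_8 = 2·324 + 2·121 + -1·49 = 841
  a_9 = 2·841 + 2·324 + -1·121 = 2209
  a_10 = 2·2209 + 2·841 + -1·324 = 5776

2,2,-1 ; 5776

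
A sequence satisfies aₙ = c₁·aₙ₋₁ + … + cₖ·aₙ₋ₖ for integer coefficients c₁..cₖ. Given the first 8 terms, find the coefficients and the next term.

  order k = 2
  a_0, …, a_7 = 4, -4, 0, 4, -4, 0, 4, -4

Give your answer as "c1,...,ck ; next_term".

  a_2 = -1·-4 + -1·4 = 0
  a_3 = -1·0 + -1·-4 = 4
  a_4 = -1·4 + -1·0 = -4
  a_5 = -1·-4 + -1·4 = 0
  a_6 = -1·0 + -1·-4 = 4
  a_7 = -1·4 + -1·0 = -4
  a_8 = -1·-4 + -1·4 = 0

-1,-1 ; 0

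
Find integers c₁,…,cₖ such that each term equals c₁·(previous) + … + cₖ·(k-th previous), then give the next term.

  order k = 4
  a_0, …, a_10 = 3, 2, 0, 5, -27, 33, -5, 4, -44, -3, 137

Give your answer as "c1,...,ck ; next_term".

-2,-3,-4,-3 ; -101

  a_4 = -2·5 + -3·0 + -4·2 + -3·3 = -27
  a_5 = -2·-27 + -3·5 + -4·0 + -3·2 = 33
  a_6 = -2·33 + -3·-27 + -4·5 + -3·0 = -5
  a_7 = -2·-5 + -3·33 + -4·-27 + -3·5 = 4
  a_8 = -2·4 + -3·-5 + -4·33 + -3·-27 = -44
  a_9 = -2·-44 + -3·4 + -4·-5 + -3·33 = -3
  a_10 = -2·-3 + -3·-44 + -4·4 + -3·-5 = 137
  a_11 = -2·137 + -3·-3 + -4·-44 + -3·4 = -101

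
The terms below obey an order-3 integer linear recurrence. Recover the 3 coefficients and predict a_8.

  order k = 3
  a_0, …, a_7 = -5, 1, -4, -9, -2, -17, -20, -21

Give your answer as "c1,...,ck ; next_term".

0,1,2 ; -54

  a_3 = 0·-4 + 1·1 + 2·-5 = -9
  a_4 = 0·-9 + 1·-4 + 2·1 = -2
  a_5 = 0·-2 + 1·-9 + 2·-4 = -17
  a_6 = 0·-17 + 1·-2 + 2·-9 = -20
  a_7 = 0·-20 + 1·-17 + 2·-2 = -21
  a_8 = 0·-21 + 1·-20 + 2·-17 = -54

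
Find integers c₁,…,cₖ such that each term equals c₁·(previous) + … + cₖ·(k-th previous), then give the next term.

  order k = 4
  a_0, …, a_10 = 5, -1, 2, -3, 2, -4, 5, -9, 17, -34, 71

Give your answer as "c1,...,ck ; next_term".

  a_4 = -2·-3 + 1·2 + 1·-1 + -1·5 = 2
  a_5 = -2·2 + 1·-3 + 1·2 + -1·-1 = -4
  a_6 = -2·-4 + 1·2 + 1·-3 + -1·2 = 5
  a_7 = -2·5 + 1·-4 + 1·2 + -1·-3 = -9
  a_8 = -2·-9 + 1·5 + 1·-4 + -1·2 = 17
  a_9 = -2·17 + 1·-9 + 1·5 + -1·-4 = -34
  a_10 = -2·-34 + 1·17 + 1·-9 + -1·5 = 71
  a_11 = -2·71 + 1·-34 + 1·17 + -1·-9 = -150

-2,1,1,-1 ; -150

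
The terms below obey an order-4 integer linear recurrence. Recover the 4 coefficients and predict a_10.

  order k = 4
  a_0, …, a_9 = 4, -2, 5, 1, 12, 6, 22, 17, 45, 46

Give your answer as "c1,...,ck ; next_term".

  a_4 = 1·1 + 1·5 + -1·-2 + 1·4 = 12
  a_5 = 1·12 + 1·1 + -1·5 + 1·-2 = 6
  a_6 = 1·6 + 1·12 + -1·1 + 1·5 = 22
  a_7 = 1·22 + 1·6 + -1·12 + 1·1 = 17
  a_8 = 1·17 + 1·22 + -1·6 + 1·12 = 45
  a_9 = 1·45 + 1·17 + -1·22 + 1·6 = 46
  a_10 = 1·46 + 1·45 + -1·17 + 1·22 = 96

1,1,-1,1 ; 96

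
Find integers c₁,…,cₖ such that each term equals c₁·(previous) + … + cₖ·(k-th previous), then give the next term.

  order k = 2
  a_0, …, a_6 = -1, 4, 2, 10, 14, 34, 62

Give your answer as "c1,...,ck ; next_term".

  a_2 = 1·4 + 2·-1 = 2
  a_3 = 1·2 + 2·4 = 10
  a_4 = 1·10 + 2·2 = 14
  a_5 = 1·14 + 2·10 = 34
  a_6 = 1·34 + 2·14 = 62
  a_7 = 1·62 + 2·34 = 130

1,2 ; 130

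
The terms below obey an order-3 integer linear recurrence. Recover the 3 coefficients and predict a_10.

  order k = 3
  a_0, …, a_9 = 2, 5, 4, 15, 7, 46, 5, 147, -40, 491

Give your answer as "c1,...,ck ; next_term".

-1,3,2 ; -317

  a_3 = -1·4 + 3·5 + 2·2 = 15
  a_4 = -1·15 + 3·4 + 2·5 = 7
  a_5 = -1·7 + 3·15 + 2·4 = 46
  a_6 = -1·46 + 3·7 + 2·15 = 5
  a_7 = -1·5 + 3·46 + 2·7 = 147
  a_8 = -1·147 + 3·5 + 2·46 = -40
  a_9 = -1·-40 + 3·147 + 2·5 = 491
  a_10 = -1·491 + 3·-40 + 2·147 = -317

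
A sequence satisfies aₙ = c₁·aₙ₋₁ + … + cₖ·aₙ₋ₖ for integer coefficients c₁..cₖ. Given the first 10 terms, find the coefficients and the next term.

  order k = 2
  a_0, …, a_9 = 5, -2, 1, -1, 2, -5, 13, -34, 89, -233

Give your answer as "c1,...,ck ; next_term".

  a_2 = -3·-2 + -1·5 = 1
  a_3 = -3·1 + -1·-2 = -1
  a_4 = -3·-1 + -1·1 = 2
  a_5 = -3·2 + -1·-1 = -5
  a_6 = -3·-5 + -1·2 = 13
  a_7 = -3·13 + -1·-5 = -34
  a_8 = -3·-34 + -1·13 = 89
  a_9 = -3·89 + -1·-34 = -233
  a_10 = -3·-233 + -1·89 = 610

-3,-1 ; 610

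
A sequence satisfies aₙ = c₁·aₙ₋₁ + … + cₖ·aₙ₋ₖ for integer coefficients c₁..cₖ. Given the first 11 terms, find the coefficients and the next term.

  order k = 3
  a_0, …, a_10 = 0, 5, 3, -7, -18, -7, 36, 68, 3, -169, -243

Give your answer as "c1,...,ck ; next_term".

  a_3 = 1·3 + -2·5 + -1·0 = -7
  a_4 = 1·-7 + -2·3 + -1·5 = -18
  a_5 = 1·-18 + -2·-7 + -1·3 = -7
  a_6 = 1·-7 + -2·-18 + -1·-7 = 36
  a_7 = 1·36 + -2·-7 + -1·-18 = 68
  a_8 = 1·68 + -2·36 + -1·-7 = 3
  a_9 = 1·3 + -2·68 + -1·36 = -169
  a_10 = 1·-169 + -2·3 + -1·68 = -243
  a_11 = 1·-243 + -2·-169 + -1·3 = 92

1,-2,-1 ; 92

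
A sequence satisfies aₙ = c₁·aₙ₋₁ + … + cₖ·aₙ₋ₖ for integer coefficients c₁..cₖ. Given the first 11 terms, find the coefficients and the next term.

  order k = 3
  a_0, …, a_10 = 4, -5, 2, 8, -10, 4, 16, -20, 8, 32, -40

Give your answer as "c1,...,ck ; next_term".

0,0,2 ; 16

  a_3 = 0·2 + 0·-5 + 2·4 = 8
  a_4 = 0·8 + 0·2 + 2·-5 = -10
  a_5 = 0·-10 + 0·8 + 2·2 = 4
  a_6 = 0·4 + 0·-10 + 2·8 = 16
  a_7 = 0·16 + 0·4 + 2·-10 = -20
  a_8 = 0·-20 + 0·16 + 2·4 = 8
  a_9 = 0·8 + 0·-20 + 2·16 = 32
  a_10 = 0·32 + 0·8 + 2·-20 = -40
  a_11 = 0·-40 + 0·32 + 2·8 = 16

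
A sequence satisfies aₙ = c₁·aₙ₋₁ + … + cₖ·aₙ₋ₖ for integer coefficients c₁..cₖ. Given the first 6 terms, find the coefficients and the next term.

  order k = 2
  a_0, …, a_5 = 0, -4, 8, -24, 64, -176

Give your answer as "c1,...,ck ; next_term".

  a_2 = -2·-4 + 2·0 = 8
  a_3 = -2·8 + 2·-4 = -24
  a_4 = -2·-24 + 2·8 = 64
  a_5 = -2·64 + 2·-24 = -176
  a_6 = -2·-176 + 2·64 = 480

-2,2 ; 480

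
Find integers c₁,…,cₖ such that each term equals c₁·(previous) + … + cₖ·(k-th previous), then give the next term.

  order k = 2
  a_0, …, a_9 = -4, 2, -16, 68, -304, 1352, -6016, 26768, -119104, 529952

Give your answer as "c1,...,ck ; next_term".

-4,2 ; -2358016

  a_2 = -4·2 + 2·-4 = -16
  a_3 = -4·-16 + 2·2 = 68
  a_4 = -4·68 + 2·-16 = -304
  a_5 = -4·-304 + 2·68 = 1352
  a_6 = -4·1352 + 2·-304 = -6016
  a_7 = -4·-6016 + 2·1352 = 26768
  a_8 = -4·26768 + 2·-6016 = -119104
  a_9 = -4·-119104 + 2·26768 = 529952
  a_10 = -4·529952 + 2·-119104 = -2358016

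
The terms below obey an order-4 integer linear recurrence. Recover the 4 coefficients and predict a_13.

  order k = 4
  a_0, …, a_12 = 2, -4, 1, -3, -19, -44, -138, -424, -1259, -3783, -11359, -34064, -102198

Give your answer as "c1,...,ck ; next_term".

3,0,1,-3 ; -306604

  a_4 = 3·-3 + 0·1 + 1·-4 + -3·2 = -19
  a_5 = 3·-19 + 0·-3 + 1·1 + -3·-4 = -44
  a_6 = 3·-44 + 0·-19 + 1·-3 + -3·1 = -138
  a_7 = 3·-138 + 0·-44 + 1·-19 + -3·-3 = -424
  a_8 = 3·-424 + 0·-138 + 1·-44 + -3·-19 = -1259
  a_9 = 3·-1259 + 0·-424 + 1·-138 + -3·-44 = -3783
  a_10 = 3·-3783 + 0·-1259 + 1·-424 + -3·-138 = -11359
  a_11 = 3·-11359 + 0·-3783 + 1·-1259 + -3·-424 = -34064
  a_12 = 3·-34064 + 0·-11359 + 1·-3783 + -3·-1259 = -102198
  a_13 = 3·-102198 + 0·-34064 + 1·-11359 + -3·-3783 = -306604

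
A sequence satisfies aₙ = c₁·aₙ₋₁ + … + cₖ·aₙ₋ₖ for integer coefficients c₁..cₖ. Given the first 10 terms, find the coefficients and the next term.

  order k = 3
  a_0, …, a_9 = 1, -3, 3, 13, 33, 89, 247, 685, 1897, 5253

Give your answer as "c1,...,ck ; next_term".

3,-1,1 ; 14547

  a_3 = 3·3 + -1·-3 + 1·1 = 13
  a_4 = 3·13 + -1·3 + 1·-3 = 33
  a_5 = 3·33 + -1·13 + 1·3 = 89
  a_6 = 3·89 + -1·33 + 1·13 = 247
  a_7 = 3·247 + -1·89 + 1·33 = 685
  a_8 = 3·685 + -1·247 + 1·89 = 1897
  a_9 = 3·1897 + -1·685 + 1·247 = 5253
  a_10 = 3·5253 + -1·1897 + 1·685 = 14547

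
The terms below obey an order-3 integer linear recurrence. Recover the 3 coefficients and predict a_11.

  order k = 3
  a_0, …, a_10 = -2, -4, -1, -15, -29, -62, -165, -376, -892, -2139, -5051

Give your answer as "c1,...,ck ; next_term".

  a_3 = 1·-1 + 2·-4 + 3·-2 = -15
  a_4 = 1·-15 + 2·-1 + 3·-4 = -29
  a_5 = 1·-29 + 2·-15 + 3·-1 = -62
  a_6 = 1·-62 + 2·-29 + 3·-15 = -165
  a_7 = 1·-165 + 2·-62 + 3·-29 = -376
  a_8 = 1·-376 + 2·-165 + 3·-62 = -892
  a_9 = 1·-892 + 2·-376 + 3·-165 = -2139
  a_10 = 1·-2139 + 2·-892 + 3·-376 = -5051
  a_11 = 1·-5051 + 2·-2139 + 3·-892 = -12005

1,2,3 ; -12005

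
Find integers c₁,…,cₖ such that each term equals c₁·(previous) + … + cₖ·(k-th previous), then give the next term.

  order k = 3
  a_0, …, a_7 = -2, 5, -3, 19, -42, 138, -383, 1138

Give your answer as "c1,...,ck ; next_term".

  a_3 = -2·-3 + 3·5 + 1·-2 = 19
  a_4 = -2·19 + 3·-3 + 1·5 = -42
  a_5 = -2·-42 + 3·19 + 1·-3 = 138
  a_6 = -2·138 + 3·-42 + 1·19 = -383
  a_7 = -2·-383 + 3·138 + 1·-42 = 1138
  a_8 = -2·1138 + 3·-383 + 1·138 = -3287

-2,3,1 ; -3287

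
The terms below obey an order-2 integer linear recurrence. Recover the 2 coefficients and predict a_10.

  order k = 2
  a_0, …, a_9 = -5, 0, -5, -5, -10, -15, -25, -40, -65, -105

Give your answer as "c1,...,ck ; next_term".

1,1 ; -170

  a_2 = 1·0 + 1·-5 = -5
  a_3 = 1·-5 + 1·0 = -5
  a_4 = 1·-5 + 1·-5 = -10
  a_5 = 1·-10 + 1·-5 = -15
  a_6 = 1·-15 + 1·-10 = -25
  a_7 = 1·-25 + 1·-15 = -40
  a_8 = 1·-40 + 1·-25 = -65
  a_9 = 1·-65 + 1·-40 = -105
  a_10 = 1·-105 + 1·-65 = -170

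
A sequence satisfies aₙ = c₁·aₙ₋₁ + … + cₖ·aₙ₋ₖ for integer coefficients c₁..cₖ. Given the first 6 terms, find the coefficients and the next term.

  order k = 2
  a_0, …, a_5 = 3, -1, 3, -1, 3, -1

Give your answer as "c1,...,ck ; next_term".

0,1 ; 3

  a_2 = 0·-1 + 1·3 = 3
  a_3 = 0·3 + 1·-1 = -1
  a_4 = 0·-1 + 1·3 = 3
  a_5 = 0·3 + 1·-1 = -1
  a_6 = 0·-1 + 1·3 = 3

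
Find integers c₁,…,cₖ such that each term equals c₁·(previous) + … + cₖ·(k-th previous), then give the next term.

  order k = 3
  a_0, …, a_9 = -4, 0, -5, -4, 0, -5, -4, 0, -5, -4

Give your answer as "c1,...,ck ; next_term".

  a_3 = 0·-5 + 0·0 + 1·-4 = -4
  a_4 = 0·-4 + 0·-5 + 1·0 = 0
  a_5 = 0·0 + 0·-4 + 1·-5 = -5
  a_6 = 0·-5 + 0·0 + 1·-4 = -4
  a_7 = 0·-4 + 0·-5 + 1·0 = 0
  a_8 = 0·0 + 0·-4 + 1·-5 = -5
  a_9 = 0·-5 + 0·0 + 1·-4 = -4
  a_10 = 0·-4 + 0·-5 + 1·0 = 0

0,0,1 ; 0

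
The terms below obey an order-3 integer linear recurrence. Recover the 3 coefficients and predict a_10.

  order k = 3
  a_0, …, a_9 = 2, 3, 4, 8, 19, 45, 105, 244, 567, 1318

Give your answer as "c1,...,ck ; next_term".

3,-2,1 ; 3064

  a_3 = 3·4 + -2·3 + 1·2 = 8
  a_4 = 3·8 + -2·4 + 1·3 = 19
  a_5 = 3·19 + -2·8 + 1·4 = 45
  a_6 = 3·45 + -2·19 + 1·8 = 105
  a_7 = 3·105 + -2·45 + 1·19 = 244
  a_8 = 3·244 + -2·105 + 1·45 = 567
  a_9 = 3·567 + -2·244 + 1·105 = 1318
  a_10 = 3·1318 + -2·567 + 1·244 = 3064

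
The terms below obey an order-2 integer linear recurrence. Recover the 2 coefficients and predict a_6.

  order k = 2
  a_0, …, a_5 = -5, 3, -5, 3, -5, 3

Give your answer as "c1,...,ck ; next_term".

  a_2 = 0·3 + 1·-5 = -5
  a_3 = 0·-5 + 1·3 = 3
  a_4 = 0·3 + 1·-5 = -5
  a_5 = 0·-5 + 1·3 = 3
  a_6 = 0·3 + 1·-5 = -5

0,1 ; -5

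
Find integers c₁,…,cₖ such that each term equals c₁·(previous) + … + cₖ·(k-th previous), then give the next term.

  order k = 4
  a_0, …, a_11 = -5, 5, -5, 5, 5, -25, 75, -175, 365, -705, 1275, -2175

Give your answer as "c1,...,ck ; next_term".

  a_4 = -2·5 + 1·-5 + 2·5 + -2·-5 = 5
  a_5 = -2·5 + 1·5 + 2·-5 + -2·5 = -25
  a_6 = -2·-25 + 1·5 + 2·5 + -2·-5 = 75
  a_7 = -2·75 + 1·-25 + 2·5 + -2·5 = -175
  a_8 = -2·-175 + 1·75 + 2·-25 + -2·5 = 365
  a_9 = -2·365 + 1·-175 + 2·75 + -2·-25 = -705
  a_10 = -2·-705 + 1·365 + 2·-175 + -2·75 = 1275
  a_11 = -2·1275 + 1·-705 + 2·365 + -2·-175 = -2175
  a_12 = -2·-2175 + 1·1275 + 2·-705 + -2·365 = 3485

-2,1,2,-2 ; 3485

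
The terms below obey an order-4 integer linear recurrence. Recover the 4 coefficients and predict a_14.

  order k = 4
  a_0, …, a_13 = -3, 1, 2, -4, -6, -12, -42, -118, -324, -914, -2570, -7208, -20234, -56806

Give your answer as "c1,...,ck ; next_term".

3,-1,2,-2 ; -159460

  a_4 = 3·-4 + -1·2 + 2·1 + -2·-3 = -6
  a_5 = 3·-6 + -1·-4 + 2·2 + -2·1 = -12
  a_6 = 3·-12 + -1·-6 + 2·-4 + -2·2 = -42
  a_7 = 3·-42 + -1·-12 + 2·-6 + -2·-4 = -118
  a_8 = 3·-118 + -1·-42 + 2·-12 + -2·-6 = -324
  a_9 = 3·-324 + -1·-118 + 2·-42 + -2·-12 = -914
  a_10 = 3·-914 + -1·-324 + 2·-118 + -2·-42 = -2570
  a_11 = 3·-2570 + -1·-914 + 2·-324 + -2·-118 = -7208
  a_12 = 3·-7208 + -1·-2570 + 2·-914 + -2·-324 = -20234
  a_13 = 3·-20234 + -1·-7208 + 2·-2570 + -2·-914 = -56806
  a_14 = 3·-56806 + -1·-20234 + 2·-7208 + -2·-2570 = -159460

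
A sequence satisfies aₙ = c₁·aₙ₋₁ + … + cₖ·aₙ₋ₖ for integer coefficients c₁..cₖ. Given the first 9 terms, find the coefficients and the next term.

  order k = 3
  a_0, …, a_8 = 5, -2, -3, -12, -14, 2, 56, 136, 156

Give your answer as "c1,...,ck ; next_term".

2,-2,-2 ; -72

  a_3 = 2·-3 + -2·-2 + -2·5 = -12
  a_4 = 2·-12 + -2·-3 + -2·-2 = -14
  a_5 = 2·-14 + -2·-12 + -2·-3 = 2
  a_6 = 2·2 + -2·-14 + -2·-12 = 56
  a_7 = 2·56 + -2·2 + -2·-14 = 136
  a_8 = 2·136 + -2·56 + -2·2 = 156
  a_9 = 2·156 + -2·136 + -2·56 = -72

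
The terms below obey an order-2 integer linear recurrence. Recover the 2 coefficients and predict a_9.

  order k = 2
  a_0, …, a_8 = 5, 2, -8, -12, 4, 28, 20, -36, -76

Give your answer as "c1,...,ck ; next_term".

1,-2 ; -4

  a_2 = 1·2 + -2·5 = -8
  a_3 = 1·-8 + -2·2 = -12
  a_4 = 1·-12 + -2·-8 = 4
  a_5 = 1·4 + -2·-12 = 28
  a_6 = 1·28 + -2·4 = 20
  a_7 = 1·20 + -2·28 = -36
  a_8 = 1·-36 + -2·20 = -76
  a_9 = 1·-76 + -2·-36 = -4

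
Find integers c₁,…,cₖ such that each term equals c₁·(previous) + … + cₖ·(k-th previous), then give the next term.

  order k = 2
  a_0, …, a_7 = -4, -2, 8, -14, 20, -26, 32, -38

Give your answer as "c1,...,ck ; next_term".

-2,-1 ; 44

  a_2 = -2·-2 + -1·-4 = 8
  a_3 = -2·8 + -1·-2 = -14
  a_4 = -2·-14 + -1·8 = 20
  a_5 = -2·20 + -1·-14 = -26
  a_6 = -2·-26 + -1·20 = 32
  a_7 = -2·32 + -1·-26 = -38
  a_8 = -2·-38 + -1·32 = 44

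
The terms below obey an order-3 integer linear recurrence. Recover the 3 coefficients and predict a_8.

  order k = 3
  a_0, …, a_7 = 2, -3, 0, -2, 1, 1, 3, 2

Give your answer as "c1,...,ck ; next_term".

1,0,-1 ; 1

  a_3 = 1·0 + 0·-3 + -1·2 = -2
  a_4 = 1·-2 + 0·0 + -1·-3 = 1
  a_5 = 1·1 + 0·-2 + -1·0 = 1
  a_6 = 1·1 + 0·1 + -1·-2 = 3
  a_7 = 1·3 + 0·1 + -1·1 = 2
  a_8 = 1·2 + 0·3 + -1·1 = 1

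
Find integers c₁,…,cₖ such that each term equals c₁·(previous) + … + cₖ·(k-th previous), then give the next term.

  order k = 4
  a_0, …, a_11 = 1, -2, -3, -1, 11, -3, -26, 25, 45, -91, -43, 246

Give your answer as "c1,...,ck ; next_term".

  a_4 = -1·-1 + -3·-3 + -1·-2 + -1·1 = 11
  a_5 = -1·11 + -3·-1 + -1·-3 + -1·-2 = -3
  a_6 = -1·-3 + -3·11 + -1·-1 + -1·-3 = -26
  a_7 = -1·-26 + -3·-3 + -1·11 + -1·-1 = 25
  a_8 = -1·25 + -3·-26 + -1·-3 + -1·11 = 45
  a_9 = -1·45 + -3·25 + -1·-26 + -1·-3 = -91
  a_10 = -1·-91 + -3·45 + -1·25 + -1·-26 = -43
  a_11 = -1·-43 + -3·-91 + -1·45 + -1·25 = 246
  a_12 = -1·246 + -3·-43 + -1·-91 + -1·45 = -71

-1,-3,-1,-1 ; -71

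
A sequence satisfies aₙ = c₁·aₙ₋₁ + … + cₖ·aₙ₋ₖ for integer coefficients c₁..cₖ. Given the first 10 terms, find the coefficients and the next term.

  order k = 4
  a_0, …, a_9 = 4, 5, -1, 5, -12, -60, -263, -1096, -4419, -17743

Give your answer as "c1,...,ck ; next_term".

  a_4 = 4·5 + 1·-1 + -3·5 + -4·4 = -12
  a_5 = 4·-12 + 1·5 + -3·-1 + -4·5 = -60
  a_6 = 4·-60 + 1·-12 + -3·5 + -4·-1 = -263
  a_7 = 4·-263 + 1·-60 + -3·-12 + -4·5 = -1096
  a_8 = 4·-1096 + 1·-263 + -3·-60 + -4·-12 = -4419
  a_9 = 4·-4419 + 1·-1096 + -3·-263 + -4·-60 = -17743
  a_10 = 4·-17743 + 1·-4419 + -3·-1096 + -4·-263 = -71051

4,1,-3,-4 ; -71051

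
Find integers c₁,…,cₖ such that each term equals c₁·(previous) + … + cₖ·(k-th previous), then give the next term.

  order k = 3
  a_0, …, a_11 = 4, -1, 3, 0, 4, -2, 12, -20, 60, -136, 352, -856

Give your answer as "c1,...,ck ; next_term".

-2,2,2 ; 2144

  a_3 = -2·3 + 2·-1 + 2·4 = 0
  a_4 = -2·0 + 2·3 + 2·-1 = 4
  a_5 = -2·4 + 2·0 + 2·3 = -2
  a_6 = -2·-2 + 2·4 + 2·0 = 12
  a_7 = -2·12 + 2·-2 + 2·4 = -20
  a_8 = -2·-20 + 2·12 + 2·-2 = 60
  a_9 = -2·60 + 2·-20 + 2·12 = -136
  a_10 = -2·-136 + 2·60 + 2·-20 = 352
  a_11 = -2·352 + 2·-136 + 2·60 = -856
  a_12 = -2·-856 + 2·352 + 2·-136 = 2144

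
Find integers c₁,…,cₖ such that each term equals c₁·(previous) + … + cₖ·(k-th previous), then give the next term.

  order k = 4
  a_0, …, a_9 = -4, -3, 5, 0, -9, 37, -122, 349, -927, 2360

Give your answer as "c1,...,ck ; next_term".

-4,-4,-1,-2 ; -5837

  a_4 = -4·0 + -4·5 + -1·-3 + -2·-4 = -9
  a_5 = -4·-9 + -4·0 + -1·5 + -2·-3 = 37
  a_6 = -4·37 + -4·-9 + -1·0 + -2·5 = -122
  a_7 = -4·-122 + -4·37 + -1·-9 + -2·0 = 349
  a_8 = -4·349 + -4·-122 + -1·37 + -2·-9 = -927
  a_9 = -4·-927 + -4·349 + -1·-122 + -2·37 = 2360
  a_10 = -4·2360 + -4·-927 + -1·349 + -2·-122 = -5837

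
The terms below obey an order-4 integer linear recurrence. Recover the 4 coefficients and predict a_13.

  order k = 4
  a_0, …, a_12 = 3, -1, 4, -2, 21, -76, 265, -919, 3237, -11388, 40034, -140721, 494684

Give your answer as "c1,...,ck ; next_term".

  a_4 = -3·-2 + 1·4 + -2·-1 + 3·3 = 21
  a_5 = -3·21 + 1·-2 + -2·4 + 3·-1 = -76
  a_6 = -3·-76 + 1·21 + -2·-2 + 3·4 = 265
  a_7 = -3·265 + 1·-76 + -2·21 + 3·-2 = -919
  a_8 = -3·-919 + 1·265 + -2·-76 + 3·21 = 3237
  a_9 = -3·3237 + 1·-919 + -2·265 + 3·-76 = -11388
  a_10 = -3·-11388 + 1·3237 + -2·-919 + 3·265 = 40034
  a_11 = -3·40034 + 1·-11388 + -2·3237 + 3·-919 = -140721
  a_12 = -3·-140721 + 1·40034 + -2·-11388 + 3·3237 = 494684
  a_13 = -3·494684 + 1·-140721 + -2·40034 + 3·-11388 = -1739005

-3,1,-2,3 ; -1739005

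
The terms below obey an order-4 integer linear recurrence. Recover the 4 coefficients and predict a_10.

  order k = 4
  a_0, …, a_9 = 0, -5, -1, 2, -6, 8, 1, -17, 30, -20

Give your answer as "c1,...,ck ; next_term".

-1,-1,1,-1 ; -28

  a_4 = -1·2 + -1·-1 + 1·-5 + -1·0 = -6
  a_5 = -1·-6 + -1·2 + 1·-1 + -1·-5 = 8
  a_6 = -1·8 + -1·-6 + 1·2 + -1·-1 = 1
  a_7 = -1·1 + -1·8 + 1·-6 + -1·2 = -17
  a_8 = -1·-17 + -1·1 + 1·8 + -1·-6 = 30
  a_9 = -1·30 + -1·-17 + 1·1 + -1·8 = -20
  a_10 = -1·-20 + -1·30 + 1·-17 + -1·1 = -28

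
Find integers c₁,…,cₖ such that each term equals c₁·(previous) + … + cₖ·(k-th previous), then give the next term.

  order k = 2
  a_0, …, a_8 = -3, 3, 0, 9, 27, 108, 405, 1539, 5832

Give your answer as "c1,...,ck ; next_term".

  a_2 = 3·3 + 3·-3 = 0
  a_3 = 3·0 + 3·3 = 9
  a_4 = 3·9 + 3·0 = 27
  a_5 = 3·27 + 3·9 = 108
  a_6 = 3·108 + 3·27 = 405
  a_7 = 3·405 + 3·108 = 1539
  a_8 = 3·1539 + 3·405 = 5832
  a_9 = 3·5832 + 3·1539 = 22113

3,3 ; 22113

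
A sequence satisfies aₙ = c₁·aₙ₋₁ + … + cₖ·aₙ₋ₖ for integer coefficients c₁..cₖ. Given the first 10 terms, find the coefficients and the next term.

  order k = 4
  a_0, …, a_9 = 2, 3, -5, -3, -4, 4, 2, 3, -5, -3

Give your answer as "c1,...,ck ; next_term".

1,0,-1,1 ; -4

  a_4 = 1·-3 + 0·-5 + -1·3 + 1·2 = -4
  a_5 = 1·-4 + 0·-3 + -1·-5 + 1·3 = 4
  a_6 = 1·4 + 0·-4 + -1·-3 + 1·-5 = 2
  a_7 = 1·2 + 0·4 + -1·-4 + 1·-3 = 3
  a_8 = 1·3 + 0·2 + -1·4 + 1·-4 = -5
  a_9 = 1·-5 + 0·3 + -1·2 + 1·4 = -3
  a_10 = 1·-3 + 0·-5 + -1·3 + 1·2 = -4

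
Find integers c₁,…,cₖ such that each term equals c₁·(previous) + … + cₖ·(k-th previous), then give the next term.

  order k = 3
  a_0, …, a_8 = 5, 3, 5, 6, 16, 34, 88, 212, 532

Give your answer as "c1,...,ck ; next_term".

  a_3 = 2·5 + 2·3 + -2·5 = 6
  a_4 = 2·6 + 2·5 + -2·3 = 16
  a_5 = 2·16 + 2·6 + -2·5 = 34
  a_6 = 2·34 + 2·16 + -2·6 = 88
  a_7 = 2·88 + 2·34 + -2·16 = 212
  a_8 = 2·212 + 2·88 + -2·34 = 532
  a_9 = 2·532 + 2·212 + -2·88 = 1312

2,2,-2 ; 1312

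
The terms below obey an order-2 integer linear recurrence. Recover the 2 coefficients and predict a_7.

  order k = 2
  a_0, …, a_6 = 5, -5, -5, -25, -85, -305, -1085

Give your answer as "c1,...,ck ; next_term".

3,2 ; -3865

  a_2 = 3·-5 + 2·5 = -5
  a_3 = 3·-5 + 2·-5 = -25
  a_4 = 3·-25 + 2·-5 = -85
  a_5 = 3·-85 + 2·-25 = -305
  a_6 = 3·-305 + 2·-85 = -1085
  a_7 = 3·-1085 + 2·-305 = -3865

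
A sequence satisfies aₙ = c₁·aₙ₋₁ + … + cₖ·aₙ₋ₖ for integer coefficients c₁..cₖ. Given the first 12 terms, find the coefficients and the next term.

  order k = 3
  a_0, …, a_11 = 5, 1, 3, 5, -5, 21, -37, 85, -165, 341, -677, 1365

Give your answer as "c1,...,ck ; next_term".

-2,1,2 ; -2725

  a_3 = -2·3 + 1·1 + 2·5 = 5
  a_4 = -2·5 + 1·3 + 2·1 = -5
  a_5 = -2·-5 + 1·5 + 2·3 = 21
  a_6 = -2·21 + 1·-5 + 2·5 = -37
  a_7 = -2·-37 + 1·21 + 2·-5 = 85
  a_8 = -2·85 + 1·-37 + 2·21 = -165
  a_9 = -2·-165 + 1·85 + 2·-37 = 341
  a_10 = -2·341 + 1·-165 + 2·85 = -677
  a_11 = -2·-677 + 1·341 + 2·-165 = 1365
  a_12 = -2·1365 + 1·-677 + 2·341 = -2725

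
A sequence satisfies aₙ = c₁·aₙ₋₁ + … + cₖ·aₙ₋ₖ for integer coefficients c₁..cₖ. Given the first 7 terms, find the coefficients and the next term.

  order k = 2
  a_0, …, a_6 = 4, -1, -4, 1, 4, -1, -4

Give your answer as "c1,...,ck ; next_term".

0,-1 ; 1

  a_2 = 0·-1 + -1·4 = -4
  a_3 = 0·-4 + -1·-1 = 1
  a_4 = 0·1 + -1·-4 = 4
  a_5 = 0·4 + -1·1 = -1
  a_6 = 0·-1 + -1·4 = -4
  a_7 = 0·-4 + -1·-1 = 1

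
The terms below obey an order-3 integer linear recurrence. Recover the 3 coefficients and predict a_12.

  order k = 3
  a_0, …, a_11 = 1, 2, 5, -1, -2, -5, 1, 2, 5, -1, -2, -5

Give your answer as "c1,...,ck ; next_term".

0,0,-1 ; 1

  a_3 = 0·5 + 0·2 + -1·1 = -1
  a_4 = 0·-1 + 0·5 + -1·2 = -2
  a_5 = 0·-2 + 0·-1 + -1·5 = -5
  a_6 = 0·-5 + 0·-2 + -1·-1 = 1
  a_7 = 0·1 + 0·-5 + -1·-2 = 2
  a_8 = 0·2 + 0·1 + -1·-5 = 5
  a_9 = 0·5 + 0·2 + -1·1 = -1
  a_10 = 0·-1 + 0·5 + -1·2 = -2
  a_11 = 0·-2 + 0·-1 + -1·5 = -5
  a_12 = 0·-5 + 0·-2 + -1·-1 = 1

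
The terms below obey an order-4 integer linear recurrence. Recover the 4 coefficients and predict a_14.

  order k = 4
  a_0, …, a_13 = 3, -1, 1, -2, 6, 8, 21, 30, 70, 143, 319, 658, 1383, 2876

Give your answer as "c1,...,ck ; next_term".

2,0,-1,3 ; 6051

  a_4 = 2·-2 + 0·1 + -1·-1 + 3·3 = 6
  a_5 = 2·6 + 0·-2 + -1·1 + 3·-1 = 8
  a_6 = 2·8 + 0·6 + -1·-2 + 3·1 = 21
  a_7 = 2·21 + 0·8 + -1·6 + 3·-2 = 30
  a_8 = 2·30 + 0·21 + -1·8 + 3·6 = 70
  a_9 = 2·70 + 0·30 + -1·21 + 3·8 = 143
  a_10 = 2·143 + 0·70 + -1·30 + 3·21 = 319
  a_11 = 2·319 + 0·143 + -1·70 + 3·30 = 658
  a_12 = 2·658 + 0·319 + -1·143 + 3·70 = 1383
  a_13 = 2·1383 + 0·658 + -1·319 + 3·143 = 2876
  a_14 = 2·2876 + 0·1383 + -1·658 + 3·319 = 6051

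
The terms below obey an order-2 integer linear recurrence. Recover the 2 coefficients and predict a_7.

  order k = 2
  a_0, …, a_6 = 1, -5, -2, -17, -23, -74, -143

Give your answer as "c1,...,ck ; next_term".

1,3 ; -365

  a_2 = 1·-5 + 3·1 = -2
  a_3 = 1·-2 + 3·-5 = -17
  a_4 = 1·-17 + 3·-2 = -23
  a_5 = 1·-23 + 3·-17 = -74
  a_6 = 1·-74 + 3·-23 = -143
  a_7 = 1·-143 + 3·-74 = -365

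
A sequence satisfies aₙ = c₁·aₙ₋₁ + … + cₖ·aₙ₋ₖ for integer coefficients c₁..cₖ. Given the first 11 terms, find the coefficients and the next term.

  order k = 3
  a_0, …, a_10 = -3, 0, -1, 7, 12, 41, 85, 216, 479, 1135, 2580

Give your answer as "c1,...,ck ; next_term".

  a_3 = 2·-1 + 2·0 + -3·-3 = 7
  a_4 = 2·7 + 2·-1 + -3·0 = 12
  a_5 = 2·12 + 2·7 + -3·-1 = 41
  a_6 = 2·41 + 2·12 + -3·7 = 85
  a_7 = 2·85 + 2·41 + -3·12 = 216
  a_8 = 2·216 + 2·85 + -3·41 = 479
  a_9 = 2·479 + 2·216 + -3·85 = 1135
  a_10 = 2·1135 + 2·479 + -3·216 = 2580
  a_11 = 2·2580 + 2·1135 + -3·479 = 5993

2,2,-3 ; 5993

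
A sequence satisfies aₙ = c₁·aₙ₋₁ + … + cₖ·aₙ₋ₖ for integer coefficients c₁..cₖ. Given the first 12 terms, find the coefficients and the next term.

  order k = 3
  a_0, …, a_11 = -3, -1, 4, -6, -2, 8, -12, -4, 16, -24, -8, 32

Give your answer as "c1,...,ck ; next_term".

  a_3 = 0·4 + 0·-1 + 2·-3 = -6
  a_4 = 0·-6 + 0·4 + 2·-1 = -2
  a_5 = 0·-2 + 0·-6 + 2·4 = 8
  a_6 = 0·8 + 0·-2 + 2·-6 = -12
  a_7 = 0·-12 + 0·8 + 2·-2 = -4
  a_8 = 0·-4 + 0·-12 + 2·8 = 16
  a_9 = 0·16 + 0·-4 + 2·-12 = -24
  a_10 = 0·-24 + 0·16 + 2·-4 = -8
  a_11 = 0·-8 + 0·-24 + 2·16 = 32
  a_12 = 0·32 + 0·-8 + 2·-24 = -48

0,0,2 ; -48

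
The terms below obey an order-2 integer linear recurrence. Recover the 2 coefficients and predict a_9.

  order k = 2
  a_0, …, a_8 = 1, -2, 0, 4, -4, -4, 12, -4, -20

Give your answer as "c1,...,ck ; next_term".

  a_2 = -1·-2 + -2·1 = 0
  a_3 = -1·0 + -2·-2 = 4
  a_4 = -1·4 + -2·0 = -4
  a_5 = -1·-4 + -2·4 = -4
  a_6 = -1·-4 + -2·-4 = 12
  a_7 = -1·12 + -2·-4 = -4
  a_8 = -1·-4 + -2·12 = -20
  a_9 = -1·-20 + -2·-4 = 28

-1,-2 ; 28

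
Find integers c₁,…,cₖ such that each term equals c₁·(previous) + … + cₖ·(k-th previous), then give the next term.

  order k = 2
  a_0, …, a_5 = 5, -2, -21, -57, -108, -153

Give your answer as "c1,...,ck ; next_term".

  a_2 = 3·-2 + -3·5 = -21
  a_3 = 3·-21 + -3·-2 = -57
  a_4 = 3·-57 + -3·-21 = -108
  a_5 = 3·-108 + -3·-57 = -153
  a_6 = 3·-153 + -3·-108 = -135

3,-3 ; -135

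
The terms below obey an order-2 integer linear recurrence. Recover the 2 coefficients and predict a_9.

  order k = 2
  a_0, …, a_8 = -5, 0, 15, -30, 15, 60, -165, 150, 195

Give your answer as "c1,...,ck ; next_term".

-2,-3 ; -840

  a_2 = -2·0 + -3·-5 = 15
  a_3 = -2·15 + -3·0 = -30
  a_4 = -2·-30 + -3·15 = 15
  a_5 = -2·15 + -3·-30 = 60
  a_6 = -2·60 + -3·15 = -165
  a_7 = -2·-165 + -3·60 = 150
  a_8 = -2·150 + -3·-165 = 195
  a_9 = -2·195 + -3·150 = -840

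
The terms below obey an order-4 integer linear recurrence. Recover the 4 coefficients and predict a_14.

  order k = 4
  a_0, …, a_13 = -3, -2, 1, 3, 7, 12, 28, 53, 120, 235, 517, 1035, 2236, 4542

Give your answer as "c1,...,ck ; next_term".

  a_4 = 1·3 + 3·1 + -2·-2 + 1·-3 = 7
  a_5 = 1·7 + 3·3 + -2·1 + 1·-2 = 12
  a_6 = 1·12 + 3·7 + -2·3 + 1·1 = 28
  a_7 = 1·28 + 3·12 + -2·7 + 1·3 = 53
  a_8 = 1·53 + 3·28 + -2·12 + 1·7 = 120
  a_9 = 1·120 + 3·53 + -2·28 + 1·12 = 235
  a_10 = 1·235 + 3·120 + -2·53 + 1·28 = 517
  a_11 = 1·517 + 3·235 + -2·120 + 1·53 = 1035
  a_12 = 1·1035 + 3·517 + -2·235 + 1·120 = 2236
  a_13 = 1·2236 + 3·1035 + -2·517 + 1·235 = 4542
  a_14 = 1·4542 + 3·2236 + -2·1035 + 1·517 = 9697

1,3,-2,1 ; 9697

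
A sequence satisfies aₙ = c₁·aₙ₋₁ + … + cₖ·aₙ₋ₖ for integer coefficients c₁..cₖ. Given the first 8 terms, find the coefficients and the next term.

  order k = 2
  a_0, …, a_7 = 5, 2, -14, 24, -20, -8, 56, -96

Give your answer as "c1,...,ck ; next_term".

-2,-2 ; 80

  a_2 = -2·2 + -2·5 = -14
  a_3 = -2·-14 + -2·2 = 24
  a_4 = -2·24 + -2·-14 = -20
  a_5 = -2·-20 + -2·24 = -8
  a_6 = -2·-8 + -2·-20 = 56
  a_7 = -2·56 + -2·-8 = -96
  a_8 = -2·-96 + -2·56 = 80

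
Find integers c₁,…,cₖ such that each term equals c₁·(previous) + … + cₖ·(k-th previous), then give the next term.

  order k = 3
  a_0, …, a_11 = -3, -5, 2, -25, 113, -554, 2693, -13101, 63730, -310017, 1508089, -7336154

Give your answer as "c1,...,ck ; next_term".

  a_3 = -4·2 + 4·-5 + -1·-3 = -25
  a_4 = -4·-25 + 4·2 + -1·-5 = 113
  a_5 = -4·113 + 4·-25 + -1·2 = -554
  a_6 = -4·-554 + 4·113 + -1·-25 = 2693
  a_7 = -4·2693 + 4·-554 + -1·113 = -13101
  a_8 = -4·-13101 + 4·2693 + -1·-554 = 63730
  a_9 = -4·63730 + 4·-13101 + -1·2693 = -310017
  a_10 = -4·-310017 + 4·63730 + -1·-13101 = 1508089
  a_11 = -4·1508089 + 4·-310017 + -1·63730 = -7336154
  a_12 = -4·-7336154 + 4·1508089 + -1·-310017 = 35686989

-4,4,-1 ; 35686989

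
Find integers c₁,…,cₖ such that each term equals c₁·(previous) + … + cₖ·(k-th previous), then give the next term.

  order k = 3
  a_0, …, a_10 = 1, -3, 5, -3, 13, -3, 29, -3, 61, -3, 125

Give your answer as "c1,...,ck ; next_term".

  a_3 = 1·5 + 2·-3 + -2·1 = -3
  a_4 = 1·-3 + 2·5 + -2·-3 = 13
  a_5 = 1·13 + 2·-3 + -2·5 = -3
  a_6 = 1·-3 + 2·13 + -2·-3 = 29
  a_7 = 1·29 + 2·-3 + -2·13 = -3
  a_8 = 1·-3 + 2·29 + -2·-3 = 61
  a_9 = 1·61 + 2·-3 + -2·29 = -3
  a_10 = 1·-3 + 2·61 + -2·-3 = 125
  a_11 = 1·125 + 2·-3 + -2·61 = -3

1,2,-2 ; -3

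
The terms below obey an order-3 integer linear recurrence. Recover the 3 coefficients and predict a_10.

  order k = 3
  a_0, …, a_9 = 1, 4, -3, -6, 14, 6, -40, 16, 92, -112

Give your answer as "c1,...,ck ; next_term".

0,-2,2 ; -152

  a_3 = 0·-3 + -2·4 + 2·1 = -6
  a_4 = 0·-6 + -2·-3 + 2·4 = 14
  a_5 = 0·14 + -2·-6 + 2·-3 = 6
  a_6 = 0·6 + -2·14 + 2·-6 = -40
  a_7 = 0·-40 + -2·6 + 2·14 = 16
  a_8 = 0·16 + -2·-40 + 2·6 = 92
  a_9 = 0·92 + -2·16 + 2·-40 = -112
  a_10 = 0·-112 + -2·92 + 2·16 = -152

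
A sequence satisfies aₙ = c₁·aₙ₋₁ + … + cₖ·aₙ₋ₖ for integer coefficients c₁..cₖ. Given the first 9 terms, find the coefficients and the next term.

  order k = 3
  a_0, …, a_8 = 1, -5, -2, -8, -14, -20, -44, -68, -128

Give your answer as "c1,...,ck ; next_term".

  a_3 = 0·-2 + 2·-5 + 2·1 = -8
  a_4 = 0·-8 + 2·-2 + 2·-5 = -14
  a_5 = 0·-14 + 2·-8 + 2·-2 = -20
  a_6 = 0·-20 + 2·-14 + 2·-8 = -44
  a_7 = 0·-44 + 2·-20 + 2·-14 = -68
  a_8 = 0·-68 + 2·-44 + 2·-20 = -128
  a_9 = 0·-128 + 2·-68 + 2·-44 = -224

0,2,2 ; -224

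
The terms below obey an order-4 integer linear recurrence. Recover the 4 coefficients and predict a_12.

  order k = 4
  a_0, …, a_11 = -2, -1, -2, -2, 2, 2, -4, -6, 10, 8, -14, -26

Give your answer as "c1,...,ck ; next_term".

  a_4 = -1·-2 + -1·-2 + -2·-1 + 2·-2 = 2
  a_5 = -1·2 + -1·-2 + -2·-2 + 2·-1 = 2
  a_6 = -1·2 + -1·2 + -2·-2 + 2·-2 = -4
  a_7 = -1·-4 + -1·2 + -2·2 + 2·-2 = -6
  a_8 = -1·-6 + -1·-4 + -2·2 + 2·2 = 10
  a_9 = -1·10 + -1·-6 + -2·-4 + 2·2 = 8
  a_10 = -1·8 + -1·10 + -2·-6 + 2·-4 = -14
  a_11 = -1·-14 + -1·8 + -2·10 + 2·-6 = -26
  a_12 = -1·-26 + -1·-14 + -2·8 + 2·10 = 44

-1,-1,-2,2 ; 44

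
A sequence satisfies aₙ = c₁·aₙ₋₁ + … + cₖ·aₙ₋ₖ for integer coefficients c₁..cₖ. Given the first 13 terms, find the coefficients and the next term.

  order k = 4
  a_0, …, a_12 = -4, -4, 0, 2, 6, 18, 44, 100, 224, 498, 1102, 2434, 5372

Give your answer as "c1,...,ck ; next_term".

  a_4 = 3·2 + -2·0 + 1·-4 + -1·-4 = 6
  a_5 = 3·6 + -2·2 + 1·0 + -1·-4 = 18
  a_6 = 3·18 + -2·6 + 1·2 + -1·0 = 44
  a_7 = 3·44 + -2·18 + 1·6 + -1·2 = 100
  a_8 = 3·100 + -2·44 + 1·18 + -1·6 = 224
  a_9 = 3·224 + -2·100 + 1·44 + -1·18 = 498
  a_10 = 3·498 + -2·224 + 1·100 + -1·44 = 1102
  a_11 = 3·1102 + -2·498 + 1·224 + -1·100 = 2434
  a_12 = 3·2434 + -2·1102 + 1·498 + -1·224 = 5372
  a_13 = 3·5372 + -2·2434 + 1·1102 + -1·498 = 11852

3,-2,1,-1 ; 11852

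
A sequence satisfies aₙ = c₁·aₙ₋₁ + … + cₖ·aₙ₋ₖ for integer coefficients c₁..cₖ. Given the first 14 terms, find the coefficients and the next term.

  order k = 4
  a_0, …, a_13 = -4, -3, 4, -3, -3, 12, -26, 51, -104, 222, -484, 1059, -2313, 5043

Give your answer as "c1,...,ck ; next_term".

-3,-2,0,1 ; -10987

  a_4 = -3·-3 + -2·4 + 0·-3 + 1·-4 = -3
  a_5 = -3·-3 + -2·-3 + 0·4 + 1·-3 = 12
  a_6 = -3·12 + -2·-3 + 0·-3 + 1·4 = -26
  a_7 = -3·-26 + -2·12 + 0·-3 + 1·-3 = 51
  a_8 = -3·51 + -2·-26 + 0·12 + 1·-3 = -104
  a_9 = -3·-104 + -2·51 + 0·-26 + 1·12 = 222
  a_10 = -3·222 + -2·-104 + 0·51 + 1·-26 = -484
  a_11 = -3·-484 + -2·222 + 0·-104 + 1·51 = 1059
  a_12 = -3·1059 + -2·-484 + 0·222 + 1·-104 = -2313
  a_13 = -3·-2313 + -2·1059 + 0·-484 + 1·222 = 5043
  a_14 = -3·5043 + -2·-2313 + 0·1059 + 1·-484 = -10987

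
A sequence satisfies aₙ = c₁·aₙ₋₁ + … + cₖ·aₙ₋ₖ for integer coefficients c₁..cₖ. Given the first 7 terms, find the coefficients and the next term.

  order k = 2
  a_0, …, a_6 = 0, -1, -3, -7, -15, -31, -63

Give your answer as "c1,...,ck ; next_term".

  a_2 = 3·-1 + -2·0 = -3
  a_3 = 3·-3 + -2·-1 = -7
  a_4 = 3·-7 + -2·-3 = -15
  a_5 = 3·-15 + -2·-7 = -31
  a_6 = 3·-31 + -2·-15 = -63
  a_7 = 3·-63 + -2·-31 = -127

3,-2 ; -127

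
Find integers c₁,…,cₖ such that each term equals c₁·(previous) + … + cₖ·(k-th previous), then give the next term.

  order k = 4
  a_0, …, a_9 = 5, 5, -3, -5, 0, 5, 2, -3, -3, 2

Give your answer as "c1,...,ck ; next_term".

  a_4 = 1·-5 + 0·-3 + 0·5 + 1·5 = 0
  a_5 = 1·0 + 0·-5 + 0·-3 + 1·5 = 5
  a_6 = 1·5 + 0·0 + 0·-5 + 1·-3 = 2
  a_7 = 1·2 + 0·5 + 0·0 + 1·-5 = -3
  a_8 = 1·-3 + 0·2 + 0·5 + 1·0 = -3
  a_9 = 1·-3 + 0·-3 + 0·2 + 1·5 = 2
  a_10 = 1·2 + 0·-3 + 0·-3 + 1·2 = 4

1,0,0,1 ; 4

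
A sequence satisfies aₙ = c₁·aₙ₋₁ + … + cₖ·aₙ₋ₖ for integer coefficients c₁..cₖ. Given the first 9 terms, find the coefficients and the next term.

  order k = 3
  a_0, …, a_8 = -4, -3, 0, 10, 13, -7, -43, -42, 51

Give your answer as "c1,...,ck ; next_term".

1,-2,-1 ; 178

  a_3 = 1·0 + -2·-3 + -1·-4 = 10
  a_4 = 1·10 + -2·0 + -1·-3 = 13
  a_5 = 1·13 + -2·10 + -1·0 = -7
  a_6 = 1·-7 + -2·13 + -1·10 = -43
  a_7 = 1·-43 + -2·-7 + -1·13 = -42
  a_8 = 1·-42 + -2·-43 + -1·-7 = 51
  a_9 = 1·51 + -2·-42 + -1·-43 = 178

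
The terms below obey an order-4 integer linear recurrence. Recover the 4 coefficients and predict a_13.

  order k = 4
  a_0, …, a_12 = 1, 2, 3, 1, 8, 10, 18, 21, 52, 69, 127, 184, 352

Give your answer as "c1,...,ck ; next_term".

  a_4 = 0·1 + 1·3 + 1·2 + 3·1 = 8
  a_5 = 0·8 + 1·1 + 1·3 + 3·2 = 10
  a_6 = 0·10 + 1·8 + 1·1 + 3·3 = 18
  a_7 = 0·18 + 1·10 + 1·8 + 3·1 = 21
  a_8 = 0·21 + 1·18 + 1·10 + 3·8 = 52
  a_9 = 0·52 + 1·21 + 1·18 + 3·10 = 69
  a_10 = 0·69 + 1·52 + 1·21 + 3·18 = 127
  a_11 = 0·127 + 1·69 + 1·52 + 3·21 = 184
  a_12 = 0·184 + 1·127 + 1·69 + 3·52 = 352
  a_13 = 0·352 + 1·184 + 1·127 + 3·69 = 518

0,1,1,3 ; 518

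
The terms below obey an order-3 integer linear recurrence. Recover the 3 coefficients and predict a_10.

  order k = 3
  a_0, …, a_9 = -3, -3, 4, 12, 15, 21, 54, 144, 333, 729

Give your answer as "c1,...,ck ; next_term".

  a_3 = 3·4 + -3·-3 + 3·-3 = 12
  a_4 = 3·12 + -3·4 + 3·-3 = 15
  a_5 = 3·15 + -3·12 + 3·4 = 21
  a_6 = 3·21 + -3·15 + 3·12 = 54
  a_7 = 3·54 + -3·21 + 3·15 = 144
  a_8 = 3·144 + -3·54 + 3·21 = 333
  a_9 = 3·333 + -3·144 + 3·54 = 729
  a_10 = 3·729 + -3·333 + 3·144 = 1620

3,-3,3 ; 1620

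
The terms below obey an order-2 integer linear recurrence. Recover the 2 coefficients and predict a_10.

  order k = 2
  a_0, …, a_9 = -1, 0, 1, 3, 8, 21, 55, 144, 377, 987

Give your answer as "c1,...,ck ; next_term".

  a_2 = 3·0 + -1·-1 = 1
  a_3 = 3·1 + -1·0 = 3
  a_4 = 3·3 + -1·1 = 8
  a_5 = 3·8 + -1·3 = 21
  a_6 = 3·21 + -1·8 = 55
  a_7 = 3·55 + -1·21 = 144
  a_8 = 3·144 + -1·55 = 377
  a_9 = 3·377 + -1·144 = 987
  a_10 = 3·987 + -1·377 = 2584

3,-1 ; 2584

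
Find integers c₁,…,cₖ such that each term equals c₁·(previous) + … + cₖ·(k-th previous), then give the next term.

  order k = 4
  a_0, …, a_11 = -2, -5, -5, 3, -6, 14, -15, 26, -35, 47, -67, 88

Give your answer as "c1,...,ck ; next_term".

  a_4 = -1·3 + 1·-5 + 0·-5 + -1·-2 = -6
  a_5 = -1·-6 + 1·3 + 0·-5 + -1·-5 = 14
  a_6 = -1·14 + 1·-6 + 0·3 + -1·-5 = -15
  a_7 = -1·-15 + 1·14 + 0·-6 + -1·3 = 26
  a_8 = -1·26 + 1·-15 + 0·14 + -1·-6 = -35
  a_9 = -1·-35 + 1·26 + 0·-15 + -1·14 = 47
  a_10 = -1·47 + 1·-35 + 0·26 + -1·-15 = -67
  a_11 = -1·-67 + 1·47 + 0·-35 + -1·26 = 88
  a_12 = -1·88 + 1·-67 + 0·47 + -1·-35 = -120

-1,1,0,-1 ; -120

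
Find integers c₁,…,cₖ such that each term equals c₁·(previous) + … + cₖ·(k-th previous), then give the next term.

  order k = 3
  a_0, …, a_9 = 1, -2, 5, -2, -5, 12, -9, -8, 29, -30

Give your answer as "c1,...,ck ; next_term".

-1,-1,1 ; -7

  a_3 = -1·5 + -1·-2 + 1·1 = -2
  a_4 = -1·-2 + -1·5 + 1·-2 = -5
  a_5 = -1·-5 + -1·-2 + 1·5 = 12
  a_6 = -1·12 + -1·-5 + 1·-2 = -9
  a_7 = -1·-9 + -1·12 + 1·-5 = -8
  a_8 = -1·-8 + -1·-9 + 1·12 = 29
  a_9 = -1·29 + -1·-8 + 1·-9 = -30
  a_10 = -1·-30 + -1·29 + 1·-8 = -7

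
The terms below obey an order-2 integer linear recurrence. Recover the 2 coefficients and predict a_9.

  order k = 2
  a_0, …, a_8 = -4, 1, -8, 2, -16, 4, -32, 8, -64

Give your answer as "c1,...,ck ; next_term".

0,2 ; 16

  a_2 = 0·1 + 2·-4 = -8
  a_3 = 0·-8 + 2·1 = 2
  a_4 = 0·2 + 2·-8 = -16
  a_5 = 0·-16 + 2·2 = 4
  a_6 = 0·4 + 2·-16 = -32
  a_7 = 0·-32 + 2·4 = 8
  a_8 = 0·8 + 2·-32 = -64
  a_9 = 0·-64 + 2·8 = 16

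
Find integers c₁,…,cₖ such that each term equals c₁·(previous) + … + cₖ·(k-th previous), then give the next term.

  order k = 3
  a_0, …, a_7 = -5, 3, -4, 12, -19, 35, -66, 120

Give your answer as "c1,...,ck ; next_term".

-1,1,-1 ; -221

  a_3 = -1·-4 + 1·3 + -1·-5 = 12
  a_4 = -1·12 + 1·-4 + -1·3 = -19
  a_5 = -1·-19 + 1·12 + -1·-4 = 35
  a_6 = -1·35 + 1·-19 + -1·12 = -66
  a_7 = -1·-66 + 1·35 + -1·-19 = 120
  a_8 = -1·120 + 1·-66 + -1·35 = -221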